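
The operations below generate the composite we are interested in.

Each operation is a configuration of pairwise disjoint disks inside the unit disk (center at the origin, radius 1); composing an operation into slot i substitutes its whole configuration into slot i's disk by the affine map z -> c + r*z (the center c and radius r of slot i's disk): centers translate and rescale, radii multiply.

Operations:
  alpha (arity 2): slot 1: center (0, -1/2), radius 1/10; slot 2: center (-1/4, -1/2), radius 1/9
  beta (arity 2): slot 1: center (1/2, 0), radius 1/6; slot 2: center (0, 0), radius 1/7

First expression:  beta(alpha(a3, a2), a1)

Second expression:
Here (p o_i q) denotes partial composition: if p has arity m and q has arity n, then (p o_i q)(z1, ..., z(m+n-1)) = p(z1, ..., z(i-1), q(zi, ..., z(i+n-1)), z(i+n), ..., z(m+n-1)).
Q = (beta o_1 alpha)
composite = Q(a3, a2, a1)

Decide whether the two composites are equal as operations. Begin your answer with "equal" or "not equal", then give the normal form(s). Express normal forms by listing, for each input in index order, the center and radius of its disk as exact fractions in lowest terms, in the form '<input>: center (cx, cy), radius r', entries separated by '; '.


equal; both compose to a1: center (0, 0), radius 1/7; a2: center (11/24, -1/12), radius 1/54; a3: center (1/2, -1/12), radius 1/60


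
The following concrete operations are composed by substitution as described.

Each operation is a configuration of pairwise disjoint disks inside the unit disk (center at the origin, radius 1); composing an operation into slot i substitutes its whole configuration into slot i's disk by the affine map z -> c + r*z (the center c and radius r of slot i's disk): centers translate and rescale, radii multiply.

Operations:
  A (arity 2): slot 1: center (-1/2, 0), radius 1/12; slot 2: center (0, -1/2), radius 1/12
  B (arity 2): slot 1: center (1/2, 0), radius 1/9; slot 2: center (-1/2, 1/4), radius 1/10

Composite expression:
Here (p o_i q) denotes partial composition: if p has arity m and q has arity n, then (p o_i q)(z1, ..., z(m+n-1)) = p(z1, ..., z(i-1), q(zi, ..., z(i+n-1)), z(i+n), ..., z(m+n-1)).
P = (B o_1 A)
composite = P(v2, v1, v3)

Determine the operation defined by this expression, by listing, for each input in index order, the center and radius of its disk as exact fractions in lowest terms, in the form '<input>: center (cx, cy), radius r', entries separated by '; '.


Only the slot chain above each v matters under B; compose those maps.
for v2, the 2-step affine chain lands on center (4/9, 0), radius 1/108
for v1, the 2-step affine chain lands on center (1/2, -1/18), radius 1/108
for v3, the 1-step affine chain lands on center (-1/2, 1/4), radius 1/10

v1: center (1/2, -1/18), radius 1/108; v2: center (4/9, 0), radius 1/108; v3: center (-1/2, 1/4), radius 1/10


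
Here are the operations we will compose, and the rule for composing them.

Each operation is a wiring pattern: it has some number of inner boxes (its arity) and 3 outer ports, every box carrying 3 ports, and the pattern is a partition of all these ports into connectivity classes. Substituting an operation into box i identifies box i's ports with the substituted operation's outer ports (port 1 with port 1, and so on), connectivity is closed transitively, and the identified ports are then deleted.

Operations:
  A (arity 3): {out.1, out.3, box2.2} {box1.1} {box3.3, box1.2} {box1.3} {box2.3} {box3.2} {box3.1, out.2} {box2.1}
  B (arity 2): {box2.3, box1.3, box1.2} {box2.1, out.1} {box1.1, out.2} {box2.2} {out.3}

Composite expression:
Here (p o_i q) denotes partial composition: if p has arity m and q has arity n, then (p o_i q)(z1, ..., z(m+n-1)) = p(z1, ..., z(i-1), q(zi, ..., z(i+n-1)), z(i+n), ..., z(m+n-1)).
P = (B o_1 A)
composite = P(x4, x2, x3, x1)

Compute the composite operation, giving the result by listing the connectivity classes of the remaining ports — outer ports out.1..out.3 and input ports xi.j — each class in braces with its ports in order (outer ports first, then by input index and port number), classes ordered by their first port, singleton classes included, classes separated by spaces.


Connectivity passes through glued B-boundaries; trace each wire chain.
stage A: inputs (x4, x2, x3), connectivity {out.1, out.3, x2.2} {out.2, x3.1} {x2.1} {x2.3} {x3.2} {x3.3, x4.2} {x4.1} {x4.3}, out.j its boundary
stage B: inputs (x4, x2, x3, x1), connectivity {out.1, x1.1} {out.2, x1.3, x2.2, x3.1} {out.3} {x1.2} {x2.1} {x2.3} {x3.2} {x3.3, x4.2} {x4.1} {x4.3}, out.j its boundary

{out.1, x1.1} {out.2, x1.3, x2.2, x3.1} {out.3} {x1.2} {x2.1} {x2.3} {x3.2} {x3.3, x4.2} {x4.1} {x4.3}


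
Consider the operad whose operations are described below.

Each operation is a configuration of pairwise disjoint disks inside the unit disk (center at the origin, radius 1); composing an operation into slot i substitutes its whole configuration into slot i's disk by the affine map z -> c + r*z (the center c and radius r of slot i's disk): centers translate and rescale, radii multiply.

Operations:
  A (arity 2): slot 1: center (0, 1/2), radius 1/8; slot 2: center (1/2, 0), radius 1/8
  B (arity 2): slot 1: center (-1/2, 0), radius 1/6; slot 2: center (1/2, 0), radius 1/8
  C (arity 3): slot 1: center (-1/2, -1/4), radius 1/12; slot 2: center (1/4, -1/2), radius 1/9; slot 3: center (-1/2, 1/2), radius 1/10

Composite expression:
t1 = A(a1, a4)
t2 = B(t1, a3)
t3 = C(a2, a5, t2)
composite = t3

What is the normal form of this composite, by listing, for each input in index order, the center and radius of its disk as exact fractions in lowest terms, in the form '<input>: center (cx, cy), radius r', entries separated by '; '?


a1: center (-11/20, 61/120), radius 1/480; a2: center (-1/2, -1/4), radius 1/12; a3: center (-9/20, 1/2), radius 1/80; a4: center (-13/24, 1/2), radius 1/480; a5: center (1/4, -1/2), radius 1/9

Follow each a-input down from C: c' goes to c + r*c', radius to r*r'.
for a2, the 1-step affine chain lands on center (-1/2, -1/4), radius 1/12
for a5, the 1-step affine chain lands on center (1/4, -1/2), radius 1/9
for a1, the 3-step affine chain lands on center (-11/20, 61/120), radius 1/480
for a4, the 3-step affine chain lands on center (-13/24, 1/2), radius 1/480
for a3, the 2-step affine chain lands on center (-9/20, 1/2), radius 1/80


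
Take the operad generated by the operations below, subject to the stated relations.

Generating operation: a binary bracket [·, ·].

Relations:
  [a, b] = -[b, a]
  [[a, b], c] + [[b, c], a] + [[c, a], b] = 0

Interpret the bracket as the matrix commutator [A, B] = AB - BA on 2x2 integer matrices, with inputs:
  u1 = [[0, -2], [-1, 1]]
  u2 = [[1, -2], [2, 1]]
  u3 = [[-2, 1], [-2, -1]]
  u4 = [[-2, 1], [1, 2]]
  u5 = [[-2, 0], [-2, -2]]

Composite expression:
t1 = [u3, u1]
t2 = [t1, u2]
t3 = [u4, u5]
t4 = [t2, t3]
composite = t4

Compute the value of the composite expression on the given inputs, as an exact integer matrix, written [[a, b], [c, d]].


[[-160, 80], [48, 160]]

[u3, u1] = [[-5, 3], [1, 5]]
[[u3, u1], u2] = [[8, 20], [20, -8]]
[u4, u5] = [[-2, 0], [-8, 2]]
[[[u3, u1], u2], [u4, u5]] = [[-160, 80], [48, 160]]


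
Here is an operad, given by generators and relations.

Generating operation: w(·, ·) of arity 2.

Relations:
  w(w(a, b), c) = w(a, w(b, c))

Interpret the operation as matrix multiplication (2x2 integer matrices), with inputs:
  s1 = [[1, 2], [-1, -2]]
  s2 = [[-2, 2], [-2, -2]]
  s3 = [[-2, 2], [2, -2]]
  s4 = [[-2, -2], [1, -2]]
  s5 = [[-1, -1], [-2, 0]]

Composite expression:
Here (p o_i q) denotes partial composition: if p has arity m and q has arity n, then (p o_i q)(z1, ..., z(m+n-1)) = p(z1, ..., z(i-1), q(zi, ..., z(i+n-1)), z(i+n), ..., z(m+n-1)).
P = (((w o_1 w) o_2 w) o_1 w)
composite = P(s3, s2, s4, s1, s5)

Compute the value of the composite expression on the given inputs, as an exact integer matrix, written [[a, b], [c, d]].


[[120, 24], [-120, -24]]

w(s3, s2) = [[0, -8], [0, 8]]
w(s4, s1) = [[0, 0], [3, 6]]
w(w(s3, s2), w(s4, s1)) = [[-24, -48], [24, 48]]
w(w(w(s3, s2), w(s4, s1)), s5) = [[120, 24], [-120, -24]]


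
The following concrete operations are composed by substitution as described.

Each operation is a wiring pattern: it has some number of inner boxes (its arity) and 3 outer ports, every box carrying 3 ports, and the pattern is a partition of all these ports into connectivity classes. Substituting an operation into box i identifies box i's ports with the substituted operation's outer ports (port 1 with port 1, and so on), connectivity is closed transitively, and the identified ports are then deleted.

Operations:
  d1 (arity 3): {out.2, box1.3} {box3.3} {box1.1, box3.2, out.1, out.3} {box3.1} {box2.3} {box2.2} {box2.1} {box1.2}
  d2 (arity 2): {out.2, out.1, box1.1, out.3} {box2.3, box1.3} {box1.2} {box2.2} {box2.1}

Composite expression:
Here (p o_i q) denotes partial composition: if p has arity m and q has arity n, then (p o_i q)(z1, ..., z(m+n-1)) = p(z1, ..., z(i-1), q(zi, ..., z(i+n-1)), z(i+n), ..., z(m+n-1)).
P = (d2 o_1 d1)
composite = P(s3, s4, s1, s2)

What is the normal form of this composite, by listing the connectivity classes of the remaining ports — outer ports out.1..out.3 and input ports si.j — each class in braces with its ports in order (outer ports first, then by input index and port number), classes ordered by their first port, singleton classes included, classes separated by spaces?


Substituting into d2 glues patterns; closure does the rest.
d1 over (s3, s4, s1) gives {out.1, out.3, s1.2, s3.1} {out.2, s3.3} {s1.1} {s1.3} {s3.2} {s4.1} {s4.2} {s4.3}, out.j being that stage's outer ports
d2 over (s3, s4, s1, s2) gives {out.1, out.2, out.3, s1.2, s2.3, s3.1} {s1.1} {s1.3} {s2.1} {s2.2} {s3.2} {s3.3} {s4.1} {s4.2} {s4.3}, out.j being that stage's outer ports

{out.1, out.2, out.3, s1.2, s2.3, s3.1} {s1.1} {s1.3} {s2.1} {s2.2} {s3.2} {s3.3} {s4.1} {s4.2} {s4.3}


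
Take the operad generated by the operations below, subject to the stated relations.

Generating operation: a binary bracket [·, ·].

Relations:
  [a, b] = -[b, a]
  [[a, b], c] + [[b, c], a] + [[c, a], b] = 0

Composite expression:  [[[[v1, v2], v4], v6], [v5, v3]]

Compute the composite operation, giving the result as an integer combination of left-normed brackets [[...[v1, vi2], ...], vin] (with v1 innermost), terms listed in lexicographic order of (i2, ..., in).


-[[[[[v1, v2], v4], v6], v3], v5] + [[[[[v1, v2], v4], v6], v5], v3]


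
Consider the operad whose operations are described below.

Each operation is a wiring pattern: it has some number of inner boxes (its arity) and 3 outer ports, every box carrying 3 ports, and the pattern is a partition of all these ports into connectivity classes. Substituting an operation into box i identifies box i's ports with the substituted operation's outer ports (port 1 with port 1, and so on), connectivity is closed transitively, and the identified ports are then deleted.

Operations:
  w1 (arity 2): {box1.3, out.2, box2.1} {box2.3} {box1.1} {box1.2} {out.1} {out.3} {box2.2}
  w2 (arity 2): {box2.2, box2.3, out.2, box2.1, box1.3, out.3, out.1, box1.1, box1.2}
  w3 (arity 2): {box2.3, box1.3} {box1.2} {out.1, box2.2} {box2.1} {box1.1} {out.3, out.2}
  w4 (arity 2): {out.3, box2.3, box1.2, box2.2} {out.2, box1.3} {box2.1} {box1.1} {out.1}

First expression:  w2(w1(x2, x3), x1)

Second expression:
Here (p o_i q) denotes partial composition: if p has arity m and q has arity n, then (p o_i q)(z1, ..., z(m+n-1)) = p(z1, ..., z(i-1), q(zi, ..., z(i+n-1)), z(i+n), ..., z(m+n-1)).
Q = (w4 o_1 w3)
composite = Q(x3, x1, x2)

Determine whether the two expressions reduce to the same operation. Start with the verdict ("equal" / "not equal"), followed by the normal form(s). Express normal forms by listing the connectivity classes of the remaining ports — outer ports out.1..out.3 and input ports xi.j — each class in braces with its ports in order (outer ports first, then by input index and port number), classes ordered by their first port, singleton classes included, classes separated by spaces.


not equal — first {out.1, out.2, out.3, x1.1, x1.2, x1.3, x2.3, x3.1} {x2.1} {x2.2} {x3.2} {x3.3}, second {out.1} {out.2, out.3, x2.2, x2.3} {x1.1} {x1.2} {x1.3, x3.3} {x2.1} {x3.1} {x3.2}

Reducing the first expression gives {out.1, out.2, out.3, x1.1, x1.2, x1.3, x2.3, x3.1} {x2.1} {x2.2} {x3.2} {x3.3}
Reducing the second expression gives {out.1} {out.2, out.3, x2.2, x2.3} {x1.1} {x1.2} {x1.3, x3.3} {x2.1} {x3.1} {x3.2}
Different reductions; not equal.


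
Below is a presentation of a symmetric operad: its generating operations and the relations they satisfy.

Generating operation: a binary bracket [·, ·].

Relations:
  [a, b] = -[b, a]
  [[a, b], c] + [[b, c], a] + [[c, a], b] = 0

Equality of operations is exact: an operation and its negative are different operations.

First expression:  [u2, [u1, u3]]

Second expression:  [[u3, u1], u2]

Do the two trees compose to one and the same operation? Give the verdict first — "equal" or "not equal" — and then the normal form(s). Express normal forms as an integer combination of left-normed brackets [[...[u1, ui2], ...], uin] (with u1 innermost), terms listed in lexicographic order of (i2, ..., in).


equal; the common form is -[[u1, u3], u2]


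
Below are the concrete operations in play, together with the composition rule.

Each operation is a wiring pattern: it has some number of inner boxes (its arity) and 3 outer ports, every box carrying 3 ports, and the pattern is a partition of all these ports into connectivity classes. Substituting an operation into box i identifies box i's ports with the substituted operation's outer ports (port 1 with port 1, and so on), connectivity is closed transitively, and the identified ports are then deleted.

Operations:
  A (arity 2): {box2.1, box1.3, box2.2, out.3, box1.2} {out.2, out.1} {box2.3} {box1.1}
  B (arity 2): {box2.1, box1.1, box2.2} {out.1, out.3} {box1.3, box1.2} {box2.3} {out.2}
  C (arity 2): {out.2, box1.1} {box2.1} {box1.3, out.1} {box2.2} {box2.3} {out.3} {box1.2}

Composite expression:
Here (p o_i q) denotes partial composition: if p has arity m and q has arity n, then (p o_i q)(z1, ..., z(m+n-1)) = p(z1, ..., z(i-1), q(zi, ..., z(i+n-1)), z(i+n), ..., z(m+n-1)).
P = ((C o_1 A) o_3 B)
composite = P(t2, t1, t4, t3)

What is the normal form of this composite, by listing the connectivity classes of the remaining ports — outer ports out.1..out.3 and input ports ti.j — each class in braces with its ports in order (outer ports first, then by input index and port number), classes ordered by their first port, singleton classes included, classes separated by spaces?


{out.1, t1.1, t1.2, t2.2, t2.3} {out.2} {out.3} {t1.3} {t2.1} {t3.1, t3.2, t4.1} {t3.3} {t4.2, t4.3}

After gluing at C, chains via deleted ports link the t-ports.
stage A: inputs (t2, t1), connectivity {out.1, out.2} {out.3, t1.1, t1.2, t2.2, t2.3} {t1.3} {t2.1}, out.j its boundary
stage B: inputs (t4, t3), connectivity {out.1, out.3} {out.2} {t3.1, t3.2, t4.1} {t3.3} {t4.2, t4.3}, out.j its boundary
stage C: inputs (t2, t1, t4, t3), connectivity {out.1, t1.1, t1.2, t2.2, t2.3} {out.2} {out.3} {t1.3} {t2.1} {t3.1, t3.2, t4.1} {t3.3} {t4.2, t4.3}, out.j its boundary


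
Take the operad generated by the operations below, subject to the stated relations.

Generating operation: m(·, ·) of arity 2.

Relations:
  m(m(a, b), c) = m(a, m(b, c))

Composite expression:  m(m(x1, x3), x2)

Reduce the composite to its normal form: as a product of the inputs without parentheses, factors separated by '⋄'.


Associativity of m dissolves the nesting; only the x-input order survives.
m(x1, x3) linearizes to x1 ⋄ x3
m(m(x1, x3), x2) linearizes to x1 ⋄ x3 ⋄ x2

x1 ⋄ x3 ⋄ x2


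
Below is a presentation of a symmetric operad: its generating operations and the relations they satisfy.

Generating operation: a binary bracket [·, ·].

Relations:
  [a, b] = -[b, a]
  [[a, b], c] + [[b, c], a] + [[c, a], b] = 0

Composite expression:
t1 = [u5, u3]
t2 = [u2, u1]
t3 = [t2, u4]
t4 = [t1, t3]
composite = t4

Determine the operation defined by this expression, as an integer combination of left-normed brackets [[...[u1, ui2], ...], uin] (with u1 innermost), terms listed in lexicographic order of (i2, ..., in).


-[[[[u1, u2], u4], u3], u5] + [[[[u1, u2], u4], u5], u3]

In the tensor algebra, words opening u1 carry the u1-anchored form.
Composite bracket: [[u5, u3], [[u2, u1], u4]]
Under [a, b] = ab - ba we get 16 signed associative words (2^4 = 16).
The u1-initial words carry the normal form:
  from u1u2u4u3u5, sign -1: term -[[[[u1, u2], u4], u3], u5]
  from u1u2u4u5u3, sign +1: term +[[[[u1, u2], u4], u5], u3]


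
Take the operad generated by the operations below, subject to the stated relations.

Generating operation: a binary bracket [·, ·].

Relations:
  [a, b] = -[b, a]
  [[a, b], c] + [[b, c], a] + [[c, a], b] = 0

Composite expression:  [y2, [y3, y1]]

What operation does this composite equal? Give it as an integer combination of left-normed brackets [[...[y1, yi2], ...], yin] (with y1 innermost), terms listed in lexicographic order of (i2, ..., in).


[[y1, y3], y2]


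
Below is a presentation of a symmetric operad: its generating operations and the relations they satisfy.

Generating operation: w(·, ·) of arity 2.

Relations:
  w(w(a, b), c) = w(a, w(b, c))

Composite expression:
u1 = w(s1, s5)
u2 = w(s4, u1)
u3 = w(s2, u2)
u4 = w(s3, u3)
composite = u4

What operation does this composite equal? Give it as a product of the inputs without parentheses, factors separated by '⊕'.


s3 ⊕ s2 ⊕ s4 ⊕ s1 ⊕ s5

Under associativity of w, the answer is the s's in reading order.
w(s1, s5) unparenthesizes to s1 ⊕ s5
w(s4, w(s1, s5)) unparenthesizes to s4 ⊕ s1 ⊕ s5
w(s2, w(s4, w(s1, s5))) unparenthesizes to s2 ⊕ s4 ⊕ s1 ⊕ s5
w(s3, w(s2, w(s4, w(s1, s5)))) unparenthesizes to s3 ⊕ s2 ⊕ s4 ⊕ s1 ⊕ s5


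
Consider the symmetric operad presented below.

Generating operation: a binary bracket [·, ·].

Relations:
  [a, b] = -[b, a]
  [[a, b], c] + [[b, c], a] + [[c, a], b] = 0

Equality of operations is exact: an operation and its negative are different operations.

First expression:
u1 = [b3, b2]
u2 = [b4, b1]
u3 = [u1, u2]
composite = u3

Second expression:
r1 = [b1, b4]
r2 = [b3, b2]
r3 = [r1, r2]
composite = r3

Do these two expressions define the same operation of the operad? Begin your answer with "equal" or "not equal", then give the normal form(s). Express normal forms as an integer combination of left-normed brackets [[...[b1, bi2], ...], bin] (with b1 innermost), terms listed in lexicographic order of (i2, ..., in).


equal — both sides give -[[[b1, b4], b2], b3] + [[[b1, b4], b3], b2]

Normal form of the first expression: -[[[b1, b4], b2], b3] + [[[b1, b4], b3], b2]
Normal form of the second expression: -[[[b1, b4], b2], b3] + [[[b1, b4], b3], b2]
The normal forms match — equal.


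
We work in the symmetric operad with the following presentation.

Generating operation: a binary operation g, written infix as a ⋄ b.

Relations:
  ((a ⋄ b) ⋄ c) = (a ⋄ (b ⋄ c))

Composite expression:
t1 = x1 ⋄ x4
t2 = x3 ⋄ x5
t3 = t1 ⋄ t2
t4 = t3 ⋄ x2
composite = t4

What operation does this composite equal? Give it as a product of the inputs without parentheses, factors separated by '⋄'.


x1 ⋄ x4 ⋄ x3 ⋄ x5 ⋄ x2

Associativity of g dissolves the nesting; only the x-input order survives.
(x1 ⋄ x4) unparenthesizes to x1 ⋄ x4
(x3 ⋄ x5) unparenthesizes to x3 ⋄ x5
((x1 ⋄ x4) ⋄ (x3 ⋄ x5)) unparenthesizes to x1 ⋄ x4 ⋄ x3 ⋄ x5
(((x1 ⋄ x4) ⋄ (x3 ⋄ x5)) ⋄ x2) unparenthesizes to x1 ⋄ x4 ⋄ x3 ⋄ x5 ⋄ x2


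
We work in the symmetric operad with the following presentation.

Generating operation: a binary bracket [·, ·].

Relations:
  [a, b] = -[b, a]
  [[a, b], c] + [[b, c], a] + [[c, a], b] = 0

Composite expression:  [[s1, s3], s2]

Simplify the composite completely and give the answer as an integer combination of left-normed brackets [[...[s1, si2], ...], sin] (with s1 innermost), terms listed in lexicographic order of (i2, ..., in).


[[s1, s3], s2]


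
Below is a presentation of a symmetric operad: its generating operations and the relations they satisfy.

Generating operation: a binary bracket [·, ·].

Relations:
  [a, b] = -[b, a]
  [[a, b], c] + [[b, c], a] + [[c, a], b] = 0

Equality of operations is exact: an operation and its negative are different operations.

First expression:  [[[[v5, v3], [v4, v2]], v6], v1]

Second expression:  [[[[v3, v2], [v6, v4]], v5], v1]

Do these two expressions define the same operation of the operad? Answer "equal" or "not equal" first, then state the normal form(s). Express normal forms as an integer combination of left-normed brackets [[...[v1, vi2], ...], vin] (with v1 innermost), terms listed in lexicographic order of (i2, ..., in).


not equal — first [[[[[v1, v2], v4], v3], v5], v6] - [[[[[v1, v2], v4], v5], v3], v6] - [[[[[v1, v3], v5], v2], v4], v6] + [[[[[v1, v3], v5], v4], v2], v6] - [[[[[v1, v4], v2], v3], v5], v6] + [[[[[v1, v4], v2], v5], v3], v6] + [[[[[v1, v5], v3], v2], v4], v6] - [[[[[v1, v5], v3], v4], v2], v6] - [[[[[v1, v6], v2], v4], v3], v5] + [[[[[v1, v6], v2], v4], v5], v3] + [[[[[v1, v6], v3], v5], v2], v4] - [[[[[v1, v6], v3], v5], v4], v2] + [[[[[v1, v6], v4], v2], v3], v5] - [[[[[v1, v6], v4], v2], v5], v3] - [[[[[v1, v6], v5], v3], v2], v4] + [[[[[v1, v6], v5], v3], v4], v2], second -[[[[[v1, v2], v3], v4], v6], v5] + [[[[[v1, v2], v3], v6], v4], v5] + [[[[[v1, v3], v2], v4], v6], v5] - [[[[[v1, v3], v2], v6], v4], v5] + [[[[[v1, v4], v6], v2], v3], v5] - [[[[[v1, v4], v6], v3], v2], v5] + [[[[[v1, v5], v2], v3], v4], v6] - [[[[[v1, v5], v2], v3], v6], v4] - [[[[[v1, v5], v3], v2], v4], v6] + [[[[[v1, v5], v3], v2], v6], v4] - [[[[[v1, v5], v4], v6], v2], v3] + [[[[[v1, v5], v4], v6], v3], v2] + [[[[[v1, v5], v6], v4], v2], v3] - [[[[[v1, v5], v6], v4], v3], v2] - [[[[[v1, v6], v4], v2], v3], v5] + [[[[[v1, v6], v4], v3], v2], v5]

The first composite normalizes to [[[[[v1, v2], v4], v3], v5], v6] - [[[[[v1, v2], v4], v5], v3], v6] - [[[[[v1, v3], v5], v2], v4], v6] + [[[[[v1, v3], v5], v4], v2], v6] - [[[[[v1, v4], v2], v3], v5], v6] + [[[[[v1, v4], v2], v5], v3], v6] + [[[[[v1, v5], v3], v2], v4], v6] - [[[[[v1, v5], v3], v4], v2], v6] - [[[[[v1, v6], v2], v4], v3], v5] + [[[[[v1, v6], v2], v4], v5], v3] + [[[[[v1, v6], v3], v5], v2], v4] - [[[[[v1, v6], v3], v5], v4], v2] + [[[[[v1, v6], v4], v2], v3], v5] - [[[[[v1, v6], v4], v2], v5], v3] - [[[[[v1, v6], v5], v3], v2], v4] + [[[[[v1, v6], v5], v3], v4], v2]
The second composite normalizes to -[[[[[v1, v2], v3], v4], v6], v5] + [[[[[v1, v2], v3], v6], v4], v5] + [[[[[v1, v3], v2], v4], v6], v5] - [[[[[v1, v3], v2], v6], v4], v5] + [[[[[v1, v4], v6], v2], v3], v5] - [[[[[v1, v4], v6], v3], v2], v5] + [[[[[v1, v5], v2], v3], v4], v6] - [[[[[v1, v5], v2], v3], v6], v4] - [[[[[v1, v5], v3], v2], v4], v6] + [[[[[v1, v5], v3], v2], v6], v4] - [[[[[v1, v5], v4], v6], v2], v3] + [[[[[v1, v5], v4], v6], v3], v2] + [[[[[v1, v5], v6], v4], v2], v3] - [[[[[v1, v5], v6], v4], v3], v2] - [[[[[v1, v6], v4], v2], v3], v5] + [[[[[v1, v6], v4], v3], v2], v5]
The normal forms differ: not equal.


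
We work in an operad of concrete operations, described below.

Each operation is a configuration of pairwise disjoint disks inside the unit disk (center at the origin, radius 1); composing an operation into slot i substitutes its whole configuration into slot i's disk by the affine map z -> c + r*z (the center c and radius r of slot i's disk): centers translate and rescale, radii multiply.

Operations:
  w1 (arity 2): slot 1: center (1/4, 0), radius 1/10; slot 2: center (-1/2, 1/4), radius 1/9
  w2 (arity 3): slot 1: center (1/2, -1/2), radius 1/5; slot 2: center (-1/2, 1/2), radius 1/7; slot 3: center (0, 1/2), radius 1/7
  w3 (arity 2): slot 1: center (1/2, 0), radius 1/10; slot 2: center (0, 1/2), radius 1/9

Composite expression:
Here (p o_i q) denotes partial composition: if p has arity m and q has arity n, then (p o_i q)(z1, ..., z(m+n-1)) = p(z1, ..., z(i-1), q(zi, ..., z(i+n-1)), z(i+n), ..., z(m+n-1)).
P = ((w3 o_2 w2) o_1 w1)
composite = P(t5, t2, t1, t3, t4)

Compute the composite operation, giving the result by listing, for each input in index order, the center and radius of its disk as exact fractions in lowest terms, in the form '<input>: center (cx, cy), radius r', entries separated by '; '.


t1: center (1/18, 4/9), radius 1/45; t2: center (9/20, 1/40), radius 1/90; t3: center (-1/18, 5/9), radius 1/63; t4: center (0, 5/9), radius 1/63; t5: center (21/40, 0), radius 1/100

Nesting under w3 composes maps z -> c + r*z down each t-path.
t5 passes through 2 substitutions, ending at center (21/40, 0), radius 1/100
t2 passes through 2 substitutions, ending at center (9/20, 1/40), radius 1/90
t1 passes through 2 substitutions, ending at center (1/18, 4/9), radius 1/45
t3 passes through 2 substitutions, ending at center (-1/18, 5/9), radius 1/63
t4 passes through 2 substitutions, ending at center (0, 5/9), radius 1/63


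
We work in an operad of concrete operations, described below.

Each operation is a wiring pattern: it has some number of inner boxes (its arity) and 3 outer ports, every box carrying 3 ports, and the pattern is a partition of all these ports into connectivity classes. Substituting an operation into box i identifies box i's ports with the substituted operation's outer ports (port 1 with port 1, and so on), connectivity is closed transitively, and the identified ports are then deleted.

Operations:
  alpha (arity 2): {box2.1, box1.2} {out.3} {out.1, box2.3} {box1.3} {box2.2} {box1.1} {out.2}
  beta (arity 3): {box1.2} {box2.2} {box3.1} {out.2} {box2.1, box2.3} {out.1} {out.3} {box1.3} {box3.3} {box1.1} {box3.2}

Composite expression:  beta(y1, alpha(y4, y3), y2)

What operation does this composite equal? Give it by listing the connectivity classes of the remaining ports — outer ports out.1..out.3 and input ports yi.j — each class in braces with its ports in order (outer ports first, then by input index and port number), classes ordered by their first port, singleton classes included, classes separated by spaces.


{out.1} {out.2} {out.3} {y1.1} {y1.2} {y1.3} {y2.1} {y2.2} {y2.3} {y3.1, y4.2} {y3.2} {y3.3} {y4.1} {y4.3}

Two ports join when wires chain via beta-identified ports.
composing alpha on (y4, y3), with out.j its own outer ports: {out.1, y3.3} {out.2} {out.3} {y3.1, y4.2} {y3.2} {y4.1} {y4.3}
composing beta on (y1, y4, y3, y2), with out.j its own outer ports: {out.1} {out.2} {out.3} {y1.1} {y1.2} {y1.3} {y2.1} {y2.2} {y2.3} {y3.1, y4.2} {y3.2} {y3.3} {y4.1} {y4.3}


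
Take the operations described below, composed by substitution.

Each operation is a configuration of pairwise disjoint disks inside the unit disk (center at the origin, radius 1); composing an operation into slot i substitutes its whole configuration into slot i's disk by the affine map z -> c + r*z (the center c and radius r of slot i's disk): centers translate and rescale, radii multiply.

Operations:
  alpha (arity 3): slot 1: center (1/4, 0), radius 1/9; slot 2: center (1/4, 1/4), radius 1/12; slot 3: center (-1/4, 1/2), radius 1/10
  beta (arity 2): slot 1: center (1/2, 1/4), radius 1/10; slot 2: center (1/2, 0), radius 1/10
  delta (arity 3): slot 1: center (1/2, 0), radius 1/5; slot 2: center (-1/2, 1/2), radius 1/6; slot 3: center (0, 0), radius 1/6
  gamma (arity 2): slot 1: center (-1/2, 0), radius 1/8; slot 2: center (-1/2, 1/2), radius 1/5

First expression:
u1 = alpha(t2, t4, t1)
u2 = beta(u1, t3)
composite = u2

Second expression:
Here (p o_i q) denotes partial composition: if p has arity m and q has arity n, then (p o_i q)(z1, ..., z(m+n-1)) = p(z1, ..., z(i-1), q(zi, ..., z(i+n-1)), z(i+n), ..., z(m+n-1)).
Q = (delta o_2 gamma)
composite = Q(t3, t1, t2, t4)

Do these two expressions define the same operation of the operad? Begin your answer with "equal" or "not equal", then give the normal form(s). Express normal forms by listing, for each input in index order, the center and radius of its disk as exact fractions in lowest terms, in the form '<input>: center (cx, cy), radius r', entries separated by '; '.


not equal; first: t1: center (19/40, 3/10), radius 1/100; t2: center (21/40, 1/4), radius 1/90; t3: center (1/2, 0), radius 1/10; t4: center (21/40, 11/40), radius 1/120; second: t1: center (-7/12, 1/2), radius 1/48; t2: center (-7/12, 7/12), radius 1/30; t3: center (1/2, 0), radius 1/5; t4: center (0, 0), radius 1/6

In normal form, the first expression is t1: center (19/40, 3/10), radius 1/100; t2: center (21/40, 1/4), radius 1/90; t3: center (1/2, 0), radius 1/10; t4: center (21/40, 11/40), radius 1/120
In normal form, the second expression is t1: center (-7/12, 1/2), radius 1/48; t2: center (-7/12, 7/12), radius 1/30; t3: center (1/2, 0), radius 1/5; t4: center (0, 0), radius 1/6
The normal forms differ: not equal.


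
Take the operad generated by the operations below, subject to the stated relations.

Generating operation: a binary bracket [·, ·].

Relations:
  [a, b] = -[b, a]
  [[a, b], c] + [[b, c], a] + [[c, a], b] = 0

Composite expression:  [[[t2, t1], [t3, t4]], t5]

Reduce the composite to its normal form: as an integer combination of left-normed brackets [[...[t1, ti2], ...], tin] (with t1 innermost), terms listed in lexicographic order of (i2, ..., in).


-[[[[t1, t2], t3], t4], t5] + [[[[t1, t2], t4], t3], t5]

A multilinear Lie element is pinned by t1-initial words (t1 innermost).
Composite bracket: [[[t2, t1], [t3, t4]], t5]
Each bracket splits as ab - ba, giving 16 signed words (2^4 = 16).
Keep just the words that open with t1:
  from t1t2t3t4t5, sign -1: term -[[[[t1, t2], t3], t4], t5]
  from t1t2t4t3t5, sign +1: term +[[[[t1, t2], t4], t3], t5]


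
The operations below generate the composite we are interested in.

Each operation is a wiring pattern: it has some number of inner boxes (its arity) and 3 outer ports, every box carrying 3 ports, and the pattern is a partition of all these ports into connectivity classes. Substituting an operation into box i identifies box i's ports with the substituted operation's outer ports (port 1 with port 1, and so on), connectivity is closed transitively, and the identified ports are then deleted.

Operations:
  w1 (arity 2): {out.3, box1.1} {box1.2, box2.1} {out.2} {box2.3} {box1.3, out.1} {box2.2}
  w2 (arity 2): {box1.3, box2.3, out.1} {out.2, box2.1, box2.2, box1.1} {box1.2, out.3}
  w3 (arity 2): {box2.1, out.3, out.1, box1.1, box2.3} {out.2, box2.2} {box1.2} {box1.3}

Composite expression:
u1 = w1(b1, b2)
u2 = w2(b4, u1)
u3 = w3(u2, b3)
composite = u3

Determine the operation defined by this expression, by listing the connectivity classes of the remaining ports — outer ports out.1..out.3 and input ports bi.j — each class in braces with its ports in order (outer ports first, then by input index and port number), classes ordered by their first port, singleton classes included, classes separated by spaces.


{out.1, out.3, b1.1, b3.1, b3.3, b4.3} {out.2, b3.2} {b1.2, b2.1} {b1.3, b4.1} {b2.2} {b2.3} {b4.2}

Treat the ports identified at w3 as solder joints: merge, then drop.
the subtree at w1 composes to {out.1, b1.3} {out.2} {out.3, b1.1} {b1.2, b2.1} {b2.2} {b2.3} on (b1, b2); out.j = own outer ports
the subtree at w2 composes to {out.1, b1.1, b4.3} {out.2, b1.3, b4.1} {out.3, b4.2} {b1.2, b2.1} {b2.2} {b2.3} on (b4, b1, b2); out.j = own outer ports
the subtree at w3 composes to {out.1, out.3, b1.1, b3.1, b3.3, b4.3} {out.2, b3.2} {b1.2, b2.1} {b1.3, b4.1} {b2.2} {b2.3} {b4.2} on (b4, b1, b2, b3); out.j = own outer ports


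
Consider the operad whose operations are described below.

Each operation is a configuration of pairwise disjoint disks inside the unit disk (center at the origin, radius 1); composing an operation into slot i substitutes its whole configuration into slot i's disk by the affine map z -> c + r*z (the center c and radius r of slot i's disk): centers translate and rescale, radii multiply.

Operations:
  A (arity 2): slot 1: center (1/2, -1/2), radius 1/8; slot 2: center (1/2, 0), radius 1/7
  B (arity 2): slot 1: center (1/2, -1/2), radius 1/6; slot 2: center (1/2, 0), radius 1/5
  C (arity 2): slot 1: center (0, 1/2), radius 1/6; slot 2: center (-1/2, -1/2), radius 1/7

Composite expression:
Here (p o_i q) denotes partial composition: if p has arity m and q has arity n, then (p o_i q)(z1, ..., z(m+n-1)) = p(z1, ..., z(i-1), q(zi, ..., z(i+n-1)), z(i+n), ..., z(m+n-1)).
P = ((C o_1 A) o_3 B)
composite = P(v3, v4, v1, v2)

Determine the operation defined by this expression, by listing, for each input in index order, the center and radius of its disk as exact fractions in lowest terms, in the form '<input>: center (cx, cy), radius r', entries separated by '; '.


v1: center (-3/7, -4/7), radius 1/42; v2: center (-3/7, -1/2), radius 1/35; v3: center (1/12, 5/12), radius 1/48; v4: center (1/12, 1/2), radius 1/42

Follow each v-input down from C: c' goes to c + r*c', radius to r*r'.
input v3: composing its 2 substitution steps yields center (1/12, 5/12), radius 1/48
input v4: composing its 2 substitution steps yields center (1/12, 1/2), radius 1/42
input v1: composing its 2 substitution steps yields center (-3/7, -4/7), radius 1/42
input v2: composing its 2 substitution steps yields center (-3/7, -1/2), radius 1/35


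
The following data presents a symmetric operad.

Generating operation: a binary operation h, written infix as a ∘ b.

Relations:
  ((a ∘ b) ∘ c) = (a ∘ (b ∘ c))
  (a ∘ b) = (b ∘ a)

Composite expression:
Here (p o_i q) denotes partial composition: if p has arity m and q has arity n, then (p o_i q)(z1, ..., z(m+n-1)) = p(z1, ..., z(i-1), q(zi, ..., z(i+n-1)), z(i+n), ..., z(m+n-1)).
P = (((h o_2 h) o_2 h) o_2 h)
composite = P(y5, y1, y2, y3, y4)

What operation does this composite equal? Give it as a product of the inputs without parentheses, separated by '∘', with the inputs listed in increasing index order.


y1 ∘ y2 ∘ y3 ∘ y4 ∘ y5


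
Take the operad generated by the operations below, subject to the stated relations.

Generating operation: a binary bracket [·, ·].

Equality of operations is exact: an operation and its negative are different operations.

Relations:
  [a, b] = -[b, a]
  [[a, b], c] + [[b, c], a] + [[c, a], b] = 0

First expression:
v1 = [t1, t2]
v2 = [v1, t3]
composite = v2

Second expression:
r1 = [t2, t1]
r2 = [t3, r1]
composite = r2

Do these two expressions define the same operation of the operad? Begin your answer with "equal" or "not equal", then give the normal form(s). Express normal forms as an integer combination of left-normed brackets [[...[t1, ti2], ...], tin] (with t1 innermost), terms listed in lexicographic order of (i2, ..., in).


equal; the common form is [[t1, t2], t3]

The first expression reduces to [[t1, t2], t3]
The second expression reduces to [[t1, t2], t3]
Both agree, so they are equal.


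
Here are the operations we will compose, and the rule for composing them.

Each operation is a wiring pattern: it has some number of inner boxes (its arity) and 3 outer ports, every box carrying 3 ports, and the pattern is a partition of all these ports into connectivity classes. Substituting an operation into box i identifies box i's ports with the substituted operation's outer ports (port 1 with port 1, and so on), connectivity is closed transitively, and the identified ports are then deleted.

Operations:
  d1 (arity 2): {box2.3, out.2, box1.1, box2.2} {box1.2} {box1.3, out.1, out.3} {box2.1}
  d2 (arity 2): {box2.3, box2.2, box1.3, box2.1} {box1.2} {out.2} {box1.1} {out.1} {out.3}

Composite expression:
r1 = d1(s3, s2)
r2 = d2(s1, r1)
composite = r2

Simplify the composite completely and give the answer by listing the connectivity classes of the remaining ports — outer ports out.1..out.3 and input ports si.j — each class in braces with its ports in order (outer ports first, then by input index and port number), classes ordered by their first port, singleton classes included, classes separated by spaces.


{out.1} {out.2} {out.3} {s1.1} {s1.2} {s1.3, s2.2, s2.3, s3.1, s3.3} {s2.1} {s3.2}

After gluing at d2, chains via deleted ports link the s-ports.
after d1, the pattern on (s3, s2) reads {out.1, out.3, s3.3} {out.2, s2.2, s2.3, s3.1} {s2.1} {s3.2} (out.j = its outer ports)
after d2, the pattern on (s1, s3, s2) reads {out.1} {out.2} {out.3} {s1.1} {s1.2} {s1.3, s2.2, s2.3, s3.1, s3.3} {s2.1} {s3.2} (out.j = its outer ports)


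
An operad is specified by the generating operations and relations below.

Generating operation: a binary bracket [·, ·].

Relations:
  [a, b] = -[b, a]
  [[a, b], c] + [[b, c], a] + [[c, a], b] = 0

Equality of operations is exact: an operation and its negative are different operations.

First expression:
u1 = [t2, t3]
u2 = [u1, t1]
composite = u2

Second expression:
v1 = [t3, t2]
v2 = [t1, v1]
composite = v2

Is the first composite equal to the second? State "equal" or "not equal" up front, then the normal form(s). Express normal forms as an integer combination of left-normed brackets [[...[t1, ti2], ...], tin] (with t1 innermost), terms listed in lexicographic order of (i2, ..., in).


Reducing the first expression gives -[[t1, t2], t3] + [[t1, t3], t2]
Reducing the second expression gives -[[t1, t2], t3] + [[t1, t3], t2]
Same normal form: equal.

equal; the common form is -[[t1, t2], t3] + [[t1, t3], t2]


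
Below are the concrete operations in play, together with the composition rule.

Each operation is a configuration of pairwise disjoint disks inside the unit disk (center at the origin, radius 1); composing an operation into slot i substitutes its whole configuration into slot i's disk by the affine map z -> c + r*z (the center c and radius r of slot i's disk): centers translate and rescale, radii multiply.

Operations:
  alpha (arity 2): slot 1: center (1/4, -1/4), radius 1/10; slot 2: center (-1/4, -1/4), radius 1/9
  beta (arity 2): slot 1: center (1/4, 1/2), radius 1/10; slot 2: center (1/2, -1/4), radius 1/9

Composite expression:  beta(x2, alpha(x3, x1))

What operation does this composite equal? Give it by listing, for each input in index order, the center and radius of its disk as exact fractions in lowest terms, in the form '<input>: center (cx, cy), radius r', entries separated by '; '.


x1: center (17/36, -5/18), radius 1/81; x2: center (1/4, 1/2), radius 1/10; x3: center (19/36, -5/18), radius 1/90


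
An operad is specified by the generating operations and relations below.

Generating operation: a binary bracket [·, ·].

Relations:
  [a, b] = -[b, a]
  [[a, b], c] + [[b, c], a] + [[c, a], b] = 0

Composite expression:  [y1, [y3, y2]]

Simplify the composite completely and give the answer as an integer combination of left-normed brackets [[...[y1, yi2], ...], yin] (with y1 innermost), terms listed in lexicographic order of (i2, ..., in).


-[[y1, y2], y3] + [[y1, y3], y2]

Left-normed coefficients sit on the y1-initial expansion words.
Composite bracket: [y1, [y3, y2]]
Under [a, b] = ab - ba we get 4 signed associative words (2^2 = 4).
The y1-initial words carry the normal form:
  y1y2y3 appears with sign -1, giving the term -[[y1, y2], y3]
  y1y3y2 appears with sign +1, giving the term +[[y1, y3], y2]


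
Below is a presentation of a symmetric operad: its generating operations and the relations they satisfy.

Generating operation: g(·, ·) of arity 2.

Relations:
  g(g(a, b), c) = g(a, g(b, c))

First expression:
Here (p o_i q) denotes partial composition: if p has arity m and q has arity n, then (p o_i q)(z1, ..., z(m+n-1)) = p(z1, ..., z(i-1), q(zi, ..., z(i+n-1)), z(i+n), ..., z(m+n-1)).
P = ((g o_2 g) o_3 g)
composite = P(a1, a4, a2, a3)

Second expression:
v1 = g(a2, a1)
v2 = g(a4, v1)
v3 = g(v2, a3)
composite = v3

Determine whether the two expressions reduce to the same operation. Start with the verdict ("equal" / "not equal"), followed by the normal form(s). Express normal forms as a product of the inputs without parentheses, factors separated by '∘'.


The first expression, normalized: a1 ∘ a4 ∘ a2 ∘ a3
The second expression, normalized: a4 ∘ a2 ∘ a1 ∘ a3
The forms do not match — not equal.

not equal; first: a1 ∘ a4 ∘ a2 ∘ a3; second: a4 ∘ a2 ∘ a1 ∘ a3
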